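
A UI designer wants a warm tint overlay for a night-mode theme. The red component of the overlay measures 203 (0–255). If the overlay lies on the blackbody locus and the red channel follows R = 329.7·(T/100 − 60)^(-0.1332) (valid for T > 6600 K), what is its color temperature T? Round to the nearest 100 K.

9800 K

(t − 60)^(-0.1332) = 203/329.7 = 0.61571.
t − 60 = 0.61571^(1/-0.1332) = 0.61571^(-7.508) = 38.129, so t = 98.129.
T = 100·t = 9813 K → 9800 K to the nearest 100 K.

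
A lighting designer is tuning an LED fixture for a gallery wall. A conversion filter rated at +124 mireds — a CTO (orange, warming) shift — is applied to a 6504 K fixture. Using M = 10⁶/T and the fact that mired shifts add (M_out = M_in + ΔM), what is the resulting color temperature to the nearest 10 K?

M_in = 10⁶/6504 = 153.75 mireds.
M_out = 153.75 + (+124) = 277.75 mireds.
T_out = 10⁶/277.75 = 3600.3 K → 3600 K.

3600 K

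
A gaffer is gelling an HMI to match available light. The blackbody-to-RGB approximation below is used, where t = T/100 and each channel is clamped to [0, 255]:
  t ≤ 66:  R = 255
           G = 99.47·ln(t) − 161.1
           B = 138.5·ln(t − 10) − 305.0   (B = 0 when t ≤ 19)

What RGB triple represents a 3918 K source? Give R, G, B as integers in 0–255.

t = 3918/100 = 39.18; the t ≤ 66 branch applies.
R = 255 by definition for t ≤ 66.
G = 99.47·ln 39.18 − 161.1 = 99.47·3.6682 − 161.1 = 203.773.
B = 138.5·ln(39.18 − 10) − 305.0 = 138.5·ln 29.18 − 305.0 = 138.5·3.3735 − 305.0 = 162.227.
Rounded: (255, 204, 162).

R=255, G=204, B=162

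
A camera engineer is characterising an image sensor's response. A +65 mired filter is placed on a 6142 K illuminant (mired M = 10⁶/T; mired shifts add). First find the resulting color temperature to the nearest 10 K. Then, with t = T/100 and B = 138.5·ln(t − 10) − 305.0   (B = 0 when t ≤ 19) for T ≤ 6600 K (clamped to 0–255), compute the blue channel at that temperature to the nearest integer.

M_in = 10⁶/6142 = 162.81; M_out = 162.81 + (+65) = 227.81.
T_out = 10⁶/227.81 = 4389.6 K → 4390 K; t = 43.9.
B = 138.5·ln(43.9 − 10) − 305.0 = 138.5·ln 33.9 − 305.0 = 138.5·3.5234 − 305.0 = 182.993.
Rounded: 183.

183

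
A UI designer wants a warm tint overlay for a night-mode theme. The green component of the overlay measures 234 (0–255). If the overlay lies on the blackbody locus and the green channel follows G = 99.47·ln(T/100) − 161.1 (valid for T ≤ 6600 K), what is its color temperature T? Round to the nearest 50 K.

ln t = (234 + 161.1) / 99.47 = 3.9721.
t = e^3.9721 = 53.093.
T = 100·t = 5309 K → 5300 K to the nearest 50 K.

5300 K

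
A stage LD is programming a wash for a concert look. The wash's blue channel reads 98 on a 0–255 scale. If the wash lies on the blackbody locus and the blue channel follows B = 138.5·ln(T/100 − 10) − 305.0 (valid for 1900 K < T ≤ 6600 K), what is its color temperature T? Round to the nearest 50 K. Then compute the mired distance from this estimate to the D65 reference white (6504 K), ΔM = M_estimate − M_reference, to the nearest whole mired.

ln(t − 10) = (98 + 305.0) / 138.5 = 2.9097.
t − 10 = e^2.9097 = 18.352, so t = 28.352.
T = 100·t = 2835 K → 2850 K to the nearest 50 K.
M_estimate = 10⁶/2850 = 350.88; M_reference = 10⁶/6504 = 153.75.
ΔM = 350.88 − 153.75 = 197.13 → +197 mireds.

+197 mireds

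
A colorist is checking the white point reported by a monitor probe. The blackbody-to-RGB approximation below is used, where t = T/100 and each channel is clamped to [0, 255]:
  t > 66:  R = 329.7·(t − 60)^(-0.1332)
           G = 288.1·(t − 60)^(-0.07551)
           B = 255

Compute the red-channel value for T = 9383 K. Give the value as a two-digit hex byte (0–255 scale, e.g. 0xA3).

0xCE

t = 9383/100 = 93.83; the t > 66 branch applies.
R = 329.7·(93.83 − 60)^(-0.1332) = 329.7·33.83^(-0.1332) = 329.7·0.62560 = 206.260.
Rounded: 206; in hex, 0xCE.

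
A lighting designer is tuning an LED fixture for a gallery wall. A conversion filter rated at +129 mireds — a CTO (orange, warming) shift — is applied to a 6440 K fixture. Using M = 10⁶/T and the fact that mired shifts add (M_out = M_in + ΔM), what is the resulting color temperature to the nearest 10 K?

3520 K

M_in = 10⁶/6440 = 155.28 mireds.
M_out = 155.28 + (+129) = 284.28 mireds.
T_out = 10⁶/284.28 = 3517.7 K → 3520 K.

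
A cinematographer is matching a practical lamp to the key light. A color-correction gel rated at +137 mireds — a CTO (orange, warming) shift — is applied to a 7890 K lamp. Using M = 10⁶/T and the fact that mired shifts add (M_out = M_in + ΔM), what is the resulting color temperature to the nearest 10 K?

M_in = 10⁶/7890 = 126.74 mireds.
M_out = 126.74 + (+137) = 263.74 mireds.
T_out = 10⁶/263.74 = 3791.6 K → 3790 K.

3790 K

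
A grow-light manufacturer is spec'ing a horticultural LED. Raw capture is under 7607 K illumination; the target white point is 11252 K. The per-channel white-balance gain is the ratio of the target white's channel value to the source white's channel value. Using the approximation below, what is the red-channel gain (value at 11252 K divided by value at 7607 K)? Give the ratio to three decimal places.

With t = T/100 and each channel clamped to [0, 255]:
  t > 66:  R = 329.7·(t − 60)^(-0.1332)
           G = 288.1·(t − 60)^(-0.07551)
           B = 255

At 7607 K (t = 76.07):
  R = 329.7·(76.07 − 60)^(-0.1332) = 329.7·16.07^(-0.1332) = 329.7·0.69081 = 227.760.
At 11252 K (t = 112.52):
  R = 329.7·(112.52 − 60)^(-0.1332) = 329.7·52.52^(-0.1332) = 329.7·0.59000 = 194.523.
Gain = 194.523 / 227.760 = 0.8541 → 0.854.

0.854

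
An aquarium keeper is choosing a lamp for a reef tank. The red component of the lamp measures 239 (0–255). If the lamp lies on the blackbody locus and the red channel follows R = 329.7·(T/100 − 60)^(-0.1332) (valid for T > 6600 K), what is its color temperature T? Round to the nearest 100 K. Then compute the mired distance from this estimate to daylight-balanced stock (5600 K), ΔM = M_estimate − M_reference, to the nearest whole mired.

-38 mireds

(t − 60)^(-0.1332) = 239/329.7 = 0.72490.
t − 60 = 0.72490^(1/-0.1332) = 0.72490^(-7.508) = 11.193, so t = 71.193.
T = 100·t = 7119 K → 7100 K to the nearest 100 K.
M_estimate = 10⁶/7100 = 140.85; M_reference = 10⁶/5600 = 178.57.
ΔM = 140.85 − 178.57 = -37.73 → -38 mireds.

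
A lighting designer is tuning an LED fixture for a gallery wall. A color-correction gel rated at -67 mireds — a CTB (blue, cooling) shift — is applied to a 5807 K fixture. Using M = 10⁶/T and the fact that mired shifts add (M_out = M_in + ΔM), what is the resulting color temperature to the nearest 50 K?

M_in = 10⁶/5807 = 172.21 mireds.
M_out = 172.21 + (-67) = 105.21 mireds.
T_out = 10⁶/105.21 = 9505.2 K → 9500 K.

9500 K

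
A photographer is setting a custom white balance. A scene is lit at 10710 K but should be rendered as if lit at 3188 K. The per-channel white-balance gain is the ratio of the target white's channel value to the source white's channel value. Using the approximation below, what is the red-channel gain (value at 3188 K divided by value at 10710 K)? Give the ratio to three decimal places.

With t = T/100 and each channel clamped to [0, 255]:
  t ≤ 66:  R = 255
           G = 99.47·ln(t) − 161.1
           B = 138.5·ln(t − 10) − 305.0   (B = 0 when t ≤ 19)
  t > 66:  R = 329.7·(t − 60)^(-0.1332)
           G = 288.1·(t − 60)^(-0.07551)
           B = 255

At 10710 K (t = 107.1):
  R = 329.7·(107.1 − 60)^(-0.1332) = 329.7·47.1^(-0.1332) = 329.7·0.59862 = 197.366.
At 3188 K (t = 31.88):
  R = 255 by definition for t ≤ 66.
Gain = 255.000 / 197.366 = 1.2920 → 1.292.

1.292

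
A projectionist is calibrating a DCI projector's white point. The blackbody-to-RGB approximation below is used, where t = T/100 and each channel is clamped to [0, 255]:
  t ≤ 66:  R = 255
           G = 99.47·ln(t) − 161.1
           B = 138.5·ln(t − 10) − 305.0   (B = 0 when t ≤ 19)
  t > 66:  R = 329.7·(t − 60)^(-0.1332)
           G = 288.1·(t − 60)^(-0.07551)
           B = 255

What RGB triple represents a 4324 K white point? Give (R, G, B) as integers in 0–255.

(255, 214, 180)

t = 4324/100 = 43.24; the t ≤ 66 branch applies.
R = 255 by definition for t ≤ 66.
G = 99.47·ln 43.24 − 161.1 = 99.47·3.7668 − 161.1 = 213.580.
B = 138.5·ln(43.24 − 10) − 305.0 = 138.5·ln 33.24 − 305.0 = 138.5·3.5038 − 305.0 = 180.270.
Rounded: (255, 214, 180).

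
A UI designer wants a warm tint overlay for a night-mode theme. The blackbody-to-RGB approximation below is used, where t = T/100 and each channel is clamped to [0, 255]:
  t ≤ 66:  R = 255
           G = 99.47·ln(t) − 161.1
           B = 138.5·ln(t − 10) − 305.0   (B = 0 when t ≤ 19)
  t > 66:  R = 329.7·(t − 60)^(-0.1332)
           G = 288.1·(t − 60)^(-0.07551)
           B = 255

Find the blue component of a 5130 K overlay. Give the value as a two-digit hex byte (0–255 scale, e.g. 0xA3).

t = 5130/100 = 51.3; the t ≤ 66 branch applies.
B = 138.5·ln(51.3 − 10) − 305.0 = 138.5·ln 41.3 − 305.0 = 138.5·3.7209 − 305.0 = 210.339.
Rounded: 210; in hex, 0xD2.

0xD2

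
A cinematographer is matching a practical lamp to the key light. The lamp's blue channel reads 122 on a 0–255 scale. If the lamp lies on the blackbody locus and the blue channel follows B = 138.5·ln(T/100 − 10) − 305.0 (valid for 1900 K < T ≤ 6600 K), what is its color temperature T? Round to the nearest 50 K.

ln(t − 10) = (122 + 305.0) / 138.5 = 3.0830.
t − 10 = e^3.0830 = 21.824, so t = 31.824.
T = 100·t = 3182 K → 3200 K to the nearest 50 K.

3200 K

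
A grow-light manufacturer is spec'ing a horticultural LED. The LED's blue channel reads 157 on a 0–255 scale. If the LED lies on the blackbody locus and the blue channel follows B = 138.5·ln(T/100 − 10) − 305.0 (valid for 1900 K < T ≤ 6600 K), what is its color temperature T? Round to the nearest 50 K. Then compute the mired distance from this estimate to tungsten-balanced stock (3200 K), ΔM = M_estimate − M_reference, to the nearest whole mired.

ln(t − 10) = (157 + 305.0) / 138.5 = 3.3357.
t − 10 = e^3.3357 = 28.099, so t = 38.099.
T = 100·t = 3810 K → 3800 K to the nearest 50 K.
M_estimate = 10⁶/3800 = 263.16; M_reference = 10⁶/3200 = 312.50.
ΔM = 263.16 − 312.50 = -49.34 → -49 mireds.

-49 mireds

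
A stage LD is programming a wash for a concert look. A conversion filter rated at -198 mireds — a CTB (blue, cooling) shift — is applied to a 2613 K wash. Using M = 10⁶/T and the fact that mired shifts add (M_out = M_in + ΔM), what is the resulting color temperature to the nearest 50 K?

5400 K

M_in = 10⁶/2613 = 382.70 mireds.
M_out = 382.70 + (-198) = 184.70 mireds.
T_out = 10⁶/184.70 = 5414.1 K → 5400 K.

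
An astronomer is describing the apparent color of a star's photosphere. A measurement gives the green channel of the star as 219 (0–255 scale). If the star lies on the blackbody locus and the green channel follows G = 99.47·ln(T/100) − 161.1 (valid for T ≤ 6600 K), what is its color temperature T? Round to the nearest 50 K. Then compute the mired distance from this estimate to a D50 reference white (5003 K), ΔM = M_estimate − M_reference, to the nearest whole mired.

+20 mireds

ln t = (219 + 161.1) / 99.47 = 3.8213.
t = e^3.8213 = 45.661.
T = 100·t = 4566 K → 4550 K to the nearest 50 K.
M_estimate = 10⁶/4550 = 219.78; M_reference = 10⁶/5003 = 199.88.
ΔM = 219.78 − 199.88 = 19.90 → +20 mireds.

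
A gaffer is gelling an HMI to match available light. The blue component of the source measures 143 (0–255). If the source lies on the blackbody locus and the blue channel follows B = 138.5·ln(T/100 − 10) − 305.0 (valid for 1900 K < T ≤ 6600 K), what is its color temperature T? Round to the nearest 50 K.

ln(t − 10) = (143 + 305.0) / 138.5 = 3.2347.
t − 10 = e^3.2347 = 25.398, so t = 35.398.
T = 100·t = 3540 K → 3550 K to the nearest 50 K.

3550 K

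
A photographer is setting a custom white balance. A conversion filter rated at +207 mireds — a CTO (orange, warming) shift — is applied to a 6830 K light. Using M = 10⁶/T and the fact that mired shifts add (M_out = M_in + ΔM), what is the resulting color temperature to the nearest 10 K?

M_in = 10⁶/6830 = 146.41 mireds.
M_out = 146.41 + (+207) = 353.41 mireds.
T_out = 10⁶/353.41 = 2829.6 K → 2830 K.

2830 K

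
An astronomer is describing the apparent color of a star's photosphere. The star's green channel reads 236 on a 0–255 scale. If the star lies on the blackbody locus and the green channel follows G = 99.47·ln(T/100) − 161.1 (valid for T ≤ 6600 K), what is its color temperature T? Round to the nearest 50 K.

5400 K

ln t = (236 + 161.1) / 99.47 = 3.9922.
t = e^3.9922 = 54.172.
T = 100·t = 5417 K → 5400 K to the nearest 50 K.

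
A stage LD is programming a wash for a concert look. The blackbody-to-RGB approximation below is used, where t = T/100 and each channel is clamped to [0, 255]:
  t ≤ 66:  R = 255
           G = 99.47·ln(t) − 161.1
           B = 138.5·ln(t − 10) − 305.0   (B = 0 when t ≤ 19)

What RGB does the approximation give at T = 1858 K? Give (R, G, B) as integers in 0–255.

(255, 130, 0)

t = 1858/100 = 18.58; the t ≤ 66 branch applies.
R = 255 by definition for t ≤ 66.
G = 99.47·ln 18.58 − 161.1 = 99.47·2.9221 − 161.1 = 129.560.
t = 18.58 ≤ 19, so B = 0.
Rounded: (255, 130, 0).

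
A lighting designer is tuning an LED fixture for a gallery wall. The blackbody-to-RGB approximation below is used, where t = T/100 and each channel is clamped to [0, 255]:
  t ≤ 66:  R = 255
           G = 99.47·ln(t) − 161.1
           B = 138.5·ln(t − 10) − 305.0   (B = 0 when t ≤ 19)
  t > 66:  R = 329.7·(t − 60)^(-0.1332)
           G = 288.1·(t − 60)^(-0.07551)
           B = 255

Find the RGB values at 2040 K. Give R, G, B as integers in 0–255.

R=255, G=139, B=19

t = 2040/100 = 20.4; the t ≤ 66 branch applies.
R = 255 by definition for t ≤ 66.
G = 99.47·ln 20.4 − 161.1 = 99.47·3.0155 − 161.1 = 138.855.
B = 138.5·ln(20.4 − 10) − 305.0 = 138.5·ln 10.4 − 305.0 = 138.5·2.3418 − 305.0 = 19.340.
Rounded: (255, 139, 19).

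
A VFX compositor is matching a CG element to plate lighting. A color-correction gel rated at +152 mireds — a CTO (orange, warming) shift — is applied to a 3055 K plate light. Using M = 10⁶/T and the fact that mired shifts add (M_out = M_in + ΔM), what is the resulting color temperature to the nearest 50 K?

2100 K

M_in = 10⁶/3055 = 327.33 mireds.
M_out = 327.33 + (+152) = 479.33 mireds.
T_out = 10⁶/479.33 = 2086.2 K → 2100 K.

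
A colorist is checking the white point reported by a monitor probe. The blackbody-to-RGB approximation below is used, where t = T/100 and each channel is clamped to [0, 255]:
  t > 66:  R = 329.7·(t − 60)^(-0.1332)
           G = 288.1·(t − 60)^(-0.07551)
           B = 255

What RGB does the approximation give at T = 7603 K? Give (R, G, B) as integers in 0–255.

t = 7603/100 = 76.03; the t > 66 branch applies.
R = 329.7·(76.03 − 60)^(-0.1332) = 329.7·16.03^(-0.1332) = 329.7·0.69104 = 227.836.
G = 288.1·(76.03 − 60)^(-0.07551) = 288.1·16.03^(-0.07551) = 288.1·0.81099 = 233.646.
B = 255 by definition for t > 66.
Rounded: (228, 234, 255).

(228, 234, 255)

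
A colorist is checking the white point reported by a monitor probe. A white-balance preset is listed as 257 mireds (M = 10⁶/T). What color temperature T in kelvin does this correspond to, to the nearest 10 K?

T = 10⁶ / 257 = 3891.05 K → 3890 K.

3890 K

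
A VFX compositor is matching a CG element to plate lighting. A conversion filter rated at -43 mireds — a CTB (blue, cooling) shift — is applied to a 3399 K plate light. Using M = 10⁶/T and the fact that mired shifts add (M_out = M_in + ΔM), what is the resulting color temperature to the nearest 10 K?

3980 K

M_in = 10⁶/3399 = 294.20 mireds.
M_out = 294.20 + (-43) = 251.20 mireds.
T_out = 10⁶/251.20 = 3980.8 K → 3980 K.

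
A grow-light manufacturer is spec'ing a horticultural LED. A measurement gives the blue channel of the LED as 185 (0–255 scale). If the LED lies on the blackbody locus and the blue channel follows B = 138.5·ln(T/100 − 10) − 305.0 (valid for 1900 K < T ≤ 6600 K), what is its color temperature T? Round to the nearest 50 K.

4450 K

ln(t − 10) = (185 + 305.0) / 138.5 = 3.5379.
t − 10 = e^3.5379 = 34.395, so t = 44.395.
T = 100·t = 4439 K → 4450 K to the nearest 50 K.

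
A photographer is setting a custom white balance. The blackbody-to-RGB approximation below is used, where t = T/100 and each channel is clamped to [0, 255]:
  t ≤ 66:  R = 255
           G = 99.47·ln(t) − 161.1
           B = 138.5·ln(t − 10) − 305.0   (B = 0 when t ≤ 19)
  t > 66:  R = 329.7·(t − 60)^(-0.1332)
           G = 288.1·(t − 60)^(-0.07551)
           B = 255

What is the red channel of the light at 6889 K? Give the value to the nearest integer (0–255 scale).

t = 6889/100 = 68.89; the t > 66 branch applies.
R = 329.7·(68.89 − 60)^(-0.1332) = 329.7·8.89^(-0.1332) = 329.7·0.74749 = 246.448.
Rounded: 246.

246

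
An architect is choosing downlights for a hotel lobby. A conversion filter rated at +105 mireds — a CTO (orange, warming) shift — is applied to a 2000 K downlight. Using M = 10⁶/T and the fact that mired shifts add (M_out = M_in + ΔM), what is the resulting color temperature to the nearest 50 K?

1650 K

M_in = 10⁶/2000 = 500.00 mireds.
M_out = 500.00 + (+105) = 605.00 mireds.
T_out = 10⁶/605.00 = 1652.9 K → 1650 K.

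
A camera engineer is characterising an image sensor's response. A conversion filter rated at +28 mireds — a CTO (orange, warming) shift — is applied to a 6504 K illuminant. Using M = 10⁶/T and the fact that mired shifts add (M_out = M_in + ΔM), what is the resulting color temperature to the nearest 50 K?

M_in = 10⁶/6504 = 153.75 mireds.
M_out = 153.75 + (+28) = 181.75 mireds.
T_out = 10⁶/181.75 = 5502.0 K → 5500 K.

5500 K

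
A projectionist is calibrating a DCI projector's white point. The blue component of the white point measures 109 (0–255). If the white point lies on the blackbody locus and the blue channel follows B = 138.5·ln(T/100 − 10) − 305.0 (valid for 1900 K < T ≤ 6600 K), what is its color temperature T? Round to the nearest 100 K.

ln(t − 10) = (109 + 305.0) / 138.5 = 2.9892.
t − 10 = e^2.9892 = 19.869, so t = 29.869.
T = 100·t = 2987 K → 3000 K to the nearest 100 K.

3000 K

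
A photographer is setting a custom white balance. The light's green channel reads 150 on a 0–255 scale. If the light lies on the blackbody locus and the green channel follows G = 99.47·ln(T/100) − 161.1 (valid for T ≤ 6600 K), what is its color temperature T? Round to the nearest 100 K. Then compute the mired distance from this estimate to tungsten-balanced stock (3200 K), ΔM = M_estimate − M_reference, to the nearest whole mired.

ln t = (150 + 161.1) / 99.47 = 3.1276.
t = e^3.1276 = 22.819.
T = 100·t = 2282 K → 2300 K to the nearest 100 K.
M_estimate = 10⁶/2300 = 434.78; M_reference = 10⁶/3200 = 312.50.
ΔM = 434.78 − 312.50 = 122.28 → +122 mireds.

+122 mireds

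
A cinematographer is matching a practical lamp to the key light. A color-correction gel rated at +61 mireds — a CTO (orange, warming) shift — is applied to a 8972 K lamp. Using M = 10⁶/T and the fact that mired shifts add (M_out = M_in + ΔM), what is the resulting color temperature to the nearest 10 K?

M_in = 10⁶/8972 = 111.46 mireds.
M_out = 111.46 + (+61) = 172.46 mireds.
T_out = 10⁶/172.46 = 5798.5 K → 5800 K.

5800 K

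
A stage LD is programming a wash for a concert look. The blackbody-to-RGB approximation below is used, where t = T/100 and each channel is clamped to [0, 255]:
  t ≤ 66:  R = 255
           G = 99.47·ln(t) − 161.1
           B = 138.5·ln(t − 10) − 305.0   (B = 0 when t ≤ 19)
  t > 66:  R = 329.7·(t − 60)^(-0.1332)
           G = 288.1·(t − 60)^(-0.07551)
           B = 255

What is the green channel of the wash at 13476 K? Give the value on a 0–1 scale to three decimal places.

t = 13476/100 = 134.76; the t > 66 branch applies.
G = 288.1·(134.76 − 60)^(-0.07551) = 288.1·74.76^(-0.07551) = 288.1·0.72197 = 208.000.
On a 0–1 scale: 208.000/255 = 0.8157 → 0.816.

0.816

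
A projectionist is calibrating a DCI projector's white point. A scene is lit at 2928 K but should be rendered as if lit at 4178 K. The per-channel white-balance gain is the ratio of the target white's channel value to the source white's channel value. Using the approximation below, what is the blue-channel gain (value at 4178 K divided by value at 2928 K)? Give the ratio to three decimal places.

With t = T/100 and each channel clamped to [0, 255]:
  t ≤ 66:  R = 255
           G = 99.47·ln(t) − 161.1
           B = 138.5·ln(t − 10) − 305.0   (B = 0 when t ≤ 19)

1.660

At 2928 K (t = 29.28):
  B = 138.5·ln(29.28 − 10) − 305.0 = 138.5·ln 19.28 − 305.0 = 138.5·2.9591 − 305.0 = 104.831.
At 4178 K (t = 41.78):
  B = 138.5·ln(41.78 − 10) − 305.0 = 138.5·ln 31.78 − 305.0 = 138.5·3.4588 − 305.0 = 174.049.
Gain = 174.049 / 104.831 = 1.6603 → 1.660.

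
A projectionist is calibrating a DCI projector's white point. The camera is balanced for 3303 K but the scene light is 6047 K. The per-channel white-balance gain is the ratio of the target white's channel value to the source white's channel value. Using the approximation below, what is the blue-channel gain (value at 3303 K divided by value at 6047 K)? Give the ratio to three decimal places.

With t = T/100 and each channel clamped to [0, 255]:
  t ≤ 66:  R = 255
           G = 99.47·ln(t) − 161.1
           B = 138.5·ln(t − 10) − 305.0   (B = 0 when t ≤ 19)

0.544

At 6047 K (t = 60.47):
  B = 138.5·ln(60.47 − 10) − 305.0 = 138.5·ln 50.47 − 305.0 = 138.5·3.9214 − 305.0 = 238.111.
At 3303 K (t = 33.03):
  B = 138.5·ln(33.03 − 10) − 305.0 = 138.5·ln 23.03 − 305.0 = 138.5·3.1368 − 305.0 = 129.446.
Gain = 129.446 / 238.111 = 0.5436 → 0.544.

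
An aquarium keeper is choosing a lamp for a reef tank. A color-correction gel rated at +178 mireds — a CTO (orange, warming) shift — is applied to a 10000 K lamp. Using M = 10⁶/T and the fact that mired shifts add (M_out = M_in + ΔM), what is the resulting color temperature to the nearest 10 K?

3600 K

M_in = 10⁶/10000 = 100.00 mireds.
M_out = 100.00 + (+178) = 278.00 mireds.
T_out = 10⁶/278.00 = 3597.1 K → 3600 K.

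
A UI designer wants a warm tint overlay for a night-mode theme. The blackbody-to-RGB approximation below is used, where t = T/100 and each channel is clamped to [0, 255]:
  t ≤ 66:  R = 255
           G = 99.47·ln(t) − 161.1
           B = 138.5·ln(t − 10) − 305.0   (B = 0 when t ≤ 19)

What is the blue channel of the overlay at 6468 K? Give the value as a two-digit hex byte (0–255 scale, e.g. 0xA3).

t = 6468/100 = 64.68; the t ≤ 66 branch applies.
B = 138.5·ln(64.68 − 10) − 305.0 = 138.5·ln 54.68 − 305.0 = 138.5·4.0015 − 305.0 = 249.207.
Rounded: 249; in hex, 0xF9.

0xF9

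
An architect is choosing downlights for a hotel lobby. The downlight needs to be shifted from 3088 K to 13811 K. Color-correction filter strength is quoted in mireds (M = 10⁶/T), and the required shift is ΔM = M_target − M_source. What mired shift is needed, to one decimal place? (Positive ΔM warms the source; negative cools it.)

-251.4 mireds

M_source = 10⁶/3088 = 323.834; M_target = 10⁶/13811 = 72.406.
ΔM = 72.406 − 323.834 = -251.428 → -251.4 mireds, a cooling shift.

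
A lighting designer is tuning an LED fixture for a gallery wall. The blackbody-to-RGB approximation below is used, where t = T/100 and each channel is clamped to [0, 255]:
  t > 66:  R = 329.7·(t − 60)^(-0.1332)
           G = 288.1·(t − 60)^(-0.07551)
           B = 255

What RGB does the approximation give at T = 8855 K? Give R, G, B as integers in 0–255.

t = 8855/100 = 88.55; the t > 66 branch applies.
R = 329.7·(88.55 − 60)^(-0.1332) = 329.7·28.55^(-0.1332) = 329.7·0.63990 = 210.976.
G = 288.1·(88.55 − 60)^(-0.07551) = 288.1·28.55^(-0.07551) = 288.1·0.77640 = 223.682.
B = 255 by definition for t > 66.
Rounded: (211, 224, 255).

R=211, G=224, B=255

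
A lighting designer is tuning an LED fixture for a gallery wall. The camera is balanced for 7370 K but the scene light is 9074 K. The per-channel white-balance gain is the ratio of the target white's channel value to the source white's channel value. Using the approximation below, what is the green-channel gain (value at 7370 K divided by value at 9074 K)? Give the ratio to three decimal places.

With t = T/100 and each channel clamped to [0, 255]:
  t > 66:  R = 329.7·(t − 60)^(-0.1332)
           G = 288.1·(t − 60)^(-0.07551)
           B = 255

At 9074 K (t = 90.74):
  G = 288.1·(90.74 − 60)^(-0.07551) = 288.1·30.74^(-0.07551) = 288.1·0.77208 = 222.437.
At 7370 K (t = 73.7):
  G = 288.1·(73.7 − 60)^(-0.07551) = 288.1·13.7^(-0.07551) = 288.1·0.82067 = 236.434.
Gain = 236.434 / 222.437 = 1.0629 → 1.063.

1.063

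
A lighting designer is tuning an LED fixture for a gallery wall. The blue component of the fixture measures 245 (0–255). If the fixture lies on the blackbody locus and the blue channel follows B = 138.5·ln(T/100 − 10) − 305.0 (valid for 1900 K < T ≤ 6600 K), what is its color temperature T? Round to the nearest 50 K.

ln(t − 10) = (245 + 305.0) / 138.5 = 3.9711.
t − 10 = e^3.9711 = 53.044, so t = 63.044.
T = 100·t = 6304 K → 6300 K to the nearest 50 K.

6300 K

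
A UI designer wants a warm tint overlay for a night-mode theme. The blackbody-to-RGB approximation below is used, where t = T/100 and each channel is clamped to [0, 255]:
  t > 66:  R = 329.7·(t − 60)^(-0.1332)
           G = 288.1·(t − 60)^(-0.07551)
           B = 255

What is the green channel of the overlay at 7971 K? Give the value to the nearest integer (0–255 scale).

t = 7971/100 = 79.71; the t > 66 branch applies.
G = 288.1·(79.71 − 60)^(-0.07551) = 288.1·19.71^(-0.07551) = 288.1·0.79843 = 230.028.
Rounded: 230.

230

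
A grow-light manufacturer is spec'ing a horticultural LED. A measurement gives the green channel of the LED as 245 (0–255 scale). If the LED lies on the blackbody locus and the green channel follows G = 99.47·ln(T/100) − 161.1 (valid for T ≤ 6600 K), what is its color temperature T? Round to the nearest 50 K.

5950 K

ln t = (245 + 161.1) / 99.47 = 4.0826.
t = e^4.0826 = 59.302.
T = 100·t = 5930 K → 5950 K to the nearest 50 K.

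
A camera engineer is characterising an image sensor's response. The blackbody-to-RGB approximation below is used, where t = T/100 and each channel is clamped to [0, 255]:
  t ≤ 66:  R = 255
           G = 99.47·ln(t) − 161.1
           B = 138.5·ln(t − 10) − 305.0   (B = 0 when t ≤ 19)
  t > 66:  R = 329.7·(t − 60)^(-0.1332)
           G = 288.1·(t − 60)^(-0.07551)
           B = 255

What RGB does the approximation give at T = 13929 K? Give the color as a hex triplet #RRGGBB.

t = 13929/100 = 139.29; the t > 66 branch applies.
R = 329.7·(139.29 − 60)^(-0.1332) = 329.7·79.29^(-0.1332) = 329.7·0.55850 = 184.138.
G = 288.1·(139.29 − 60)^(-0.07551) = 288.1·79.29^(-0.07551) = 288.1·0.71877 = 207.078.
B = 255 by definition for t > 66.
Rounded: (184, 207, 255).
In hex: #B8CFFF.

#B8CFFF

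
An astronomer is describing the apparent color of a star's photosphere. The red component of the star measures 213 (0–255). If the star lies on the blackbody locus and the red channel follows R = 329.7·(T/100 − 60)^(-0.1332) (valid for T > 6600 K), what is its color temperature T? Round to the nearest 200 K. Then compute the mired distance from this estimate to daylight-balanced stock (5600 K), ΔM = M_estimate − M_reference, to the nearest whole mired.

-62 mireds

(t − 60)^(-0.1332) = 213/329.7 = 0.64604.
t − 60 = 0.64604^(1/-0.1332) = 0.64604^(-7.508) = 26.575, so t = 86.575.
T = 100·t = 8657 K → 8600 K to the nearest 200 K.
M_estimate = 10⁶/8600 = 116.28; M_reference = 10⁶/5600 = 178.57.
ΔM = 116.28 − 178.57 = -62.29 → -62 mireds.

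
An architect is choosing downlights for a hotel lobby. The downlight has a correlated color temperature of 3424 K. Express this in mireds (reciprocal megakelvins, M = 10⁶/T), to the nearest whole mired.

M = 10⁶ / 3424 = 292.056 → 292 mireds.

292 mireds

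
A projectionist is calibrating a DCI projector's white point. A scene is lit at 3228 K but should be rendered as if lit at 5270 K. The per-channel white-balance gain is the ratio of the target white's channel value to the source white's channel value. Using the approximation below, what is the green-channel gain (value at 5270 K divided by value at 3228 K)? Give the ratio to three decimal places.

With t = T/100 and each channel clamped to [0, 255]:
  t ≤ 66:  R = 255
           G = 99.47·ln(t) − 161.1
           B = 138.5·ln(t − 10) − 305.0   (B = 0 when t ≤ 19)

1.264

At 3228 K (t = 32.28):
  G = 99.47·ln 32.28 − 161.1 = 99.47·3.4744 − 161.1 = 184.503.
At 5270 K (t = 52.7):
  G = 99.47·ln 52.7 − 161.1 = 99.47·3.9646 − 161.1 = 233.260.
Gain = 233.260 / 184.503 = 1.2643 → 1.264.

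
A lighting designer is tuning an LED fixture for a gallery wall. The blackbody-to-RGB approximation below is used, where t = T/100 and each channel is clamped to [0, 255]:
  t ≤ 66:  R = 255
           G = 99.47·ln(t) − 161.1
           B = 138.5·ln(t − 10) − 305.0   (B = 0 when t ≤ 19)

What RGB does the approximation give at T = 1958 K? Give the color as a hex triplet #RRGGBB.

t = 1958/100 = 19.58; the t ≤ 66 branch applies.
R = 255 by definition for t ≤ 66.
G = 99.47·ln 19.58 − 161.1 = 99.47·2.9745 − 161.1 = 134.774.
B = 138.5·ln(19.58 − 10) − 305.0 = 138.5·ln 9.58 − 305.0 = 138.5·2.2597 − 305.0 = 7.965.
Rounded: (255, 135, 8).
In hex: #FF8708.

#FF8708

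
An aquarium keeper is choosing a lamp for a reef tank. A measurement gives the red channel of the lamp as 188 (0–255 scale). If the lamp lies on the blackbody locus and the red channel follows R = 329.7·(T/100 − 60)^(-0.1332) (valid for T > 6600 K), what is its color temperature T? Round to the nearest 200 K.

12800 K

(t − 60)^(-0.1332) = 188/329.7 = 0.57022.
t − 60 = 0.57022^(1/-0.1332) = 0.57022^(-7.508) = 67.848, so t = 127.848.
T = 100·t = 12785 K → 12800 K to the nearest 200 K.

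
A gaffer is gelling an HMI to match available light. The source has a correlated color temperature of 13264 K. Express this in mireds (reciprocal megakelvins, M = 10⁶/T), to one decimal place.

M = 10⁶ / 13264 = 75.392 → 75.4 mireds.

75.4 mireds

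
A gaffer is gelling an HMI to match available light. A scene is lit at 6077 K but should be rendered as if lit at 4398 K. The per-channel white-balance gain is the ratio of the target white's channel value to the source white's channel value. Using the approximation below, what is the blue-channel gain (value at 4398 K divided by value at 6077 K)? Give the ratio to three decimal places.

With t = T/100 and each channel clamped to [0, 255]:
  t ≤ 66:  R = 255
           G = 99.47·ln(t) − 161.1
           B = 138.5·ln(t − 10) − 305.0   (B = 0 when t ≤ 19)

0.767

At 6077 K (t = 60.77):
  B = 138.5·ln(60.77 − 10) − 305.0 = 138.5·ln 50.77 − 305.0 = 138.5·3.9273 − 305.0 = 238.932.
At 4398 K (t = 43.98):
  B = 138.5·ln(43.98 − 10) − 305.0 = 138.5·ln 33.98 − 305.0 = 138.5·3.5258 − 305.0 = 183.319.
Gain = 183.319 / 238.932 = 0.7672 → 0.767.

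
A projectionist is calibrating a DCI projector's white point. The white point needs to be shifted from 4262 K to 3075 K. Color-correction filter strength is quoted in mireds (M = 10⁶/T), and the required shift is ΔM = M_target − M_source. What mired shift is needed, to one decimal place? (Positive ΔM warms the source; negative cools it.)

M_source = 10⁶/4262 = 234.632; M_target = 10⁶/3075 = 325.203.
ΔM = 325.203 − 234.632 = 90.572 → +90.6 mireds, a warming shift.

+90.6 mireds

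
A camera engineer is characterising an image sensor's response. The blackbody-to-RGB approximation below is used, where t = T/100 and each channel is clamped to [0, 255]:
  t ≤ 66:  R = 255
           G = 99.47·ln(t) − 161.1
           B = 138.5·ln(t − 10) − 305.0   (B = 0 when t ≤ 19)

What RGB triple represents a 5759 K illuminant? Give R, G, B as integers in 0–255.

R=255, G=242, B=230

t = 5759/100 = 57.59; the t ≤ 66 branch applies.
R = 255 by definition for t ≤ 66.
G = 99.47·ln 57.59 − 161.1 = 99.47·4.0533 − 161.1 = 242.087.
B = 138.5·ln(57.59 − 10) − 305.0 = 138.5·ln 47.59 − 305.0 = 138.5·3.8626 − 305.0 = 229.973.
Rounded: (255, 242, 230).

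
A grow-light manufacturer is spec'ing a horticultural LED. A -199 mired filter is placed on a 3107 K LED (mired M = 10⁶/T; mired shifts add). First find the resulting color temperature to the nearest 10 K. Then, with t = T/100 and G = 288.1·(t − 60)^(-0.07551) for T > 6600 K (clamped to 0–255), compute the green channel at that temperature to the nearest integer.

229

M_in = 10⁶/3107 = 321.85; M_out = 321.85 + (-199) = 122.85.
T_out = 10⁶/122.85 = 8139.8 K → 8140 K; t = 81.4.
G = 288.1·(81.4 − 60)^(-0.07551) = 288.1·21.4^(-0.07551) = 288.1·0.79349 = 228.604.
Rounded: 229.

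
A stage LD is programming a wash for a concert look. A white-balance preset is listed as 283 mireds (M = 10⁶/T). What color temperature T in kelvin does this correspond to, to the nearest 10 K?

T = 10⁶ / 283 = 3533.57 K → 3530 K.

3530 K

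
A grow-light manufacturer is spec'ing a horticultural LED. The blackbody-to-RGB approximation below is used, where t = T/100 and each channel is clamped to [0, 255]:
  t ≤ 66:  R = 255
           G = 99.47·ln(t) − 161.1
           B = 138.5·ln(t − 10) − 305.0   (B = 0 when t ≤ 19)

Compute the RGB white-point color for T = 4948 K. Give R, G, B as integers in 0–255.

t = 4948/100 = 49.48; the t ≤ 66 branch applies.
R = 255 by definition for t ≤ 66.
G = 99.47·ln 49.48 − 161.1 = 99.47·3.9016 − 161.1 = 226.989.
B = 138.5·ln(49.48 − 10) − 305.0 = 138.5·ln 39.48 − 305.0 = 138.5·3.6758 − 305.0 = 204.097.
Rounded: (255, 227, 204).

R=255, G=227, B=204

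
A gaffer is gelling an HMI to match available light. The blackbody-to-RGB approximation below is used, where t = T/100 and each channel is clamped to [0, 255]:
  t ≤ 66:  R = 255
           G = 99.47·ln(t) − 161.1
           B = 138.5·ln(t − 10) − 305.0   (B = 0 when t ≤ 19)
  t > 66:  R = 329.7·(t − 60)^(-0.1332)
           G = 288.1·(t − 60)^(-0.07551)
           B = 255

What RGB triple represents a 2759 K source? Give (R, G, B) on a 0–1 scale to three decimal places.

t = 2759/100 = 27.59; the t ≤ 66 branch applies.
R = 255 by definition for t ≤ 66.
G = 99.47·ln 27.59 − 161.1 = 99.47·3.3175 − 161.1 = 168.887.
B = 138.5·ln(27.59 − 10) − 305.0 = 138.5·ln 17.59 − 305.0 = 138.5·2.8673 − 305.0 = 92.125.
Dividing each by 255: (1.0000, 0.6623, 0.3613) → (1.000, 0.662, 0.361).

(1.000, 0.662, 0.361)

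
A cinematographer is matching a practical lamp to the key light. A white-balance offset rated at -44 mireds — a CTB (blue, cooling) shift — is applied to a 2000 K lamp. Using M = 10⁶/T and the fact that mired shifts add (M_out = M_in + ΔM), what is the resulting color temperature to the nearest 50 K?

2200 K

M_in = 10⁶/2000 = 500.00 mireds.
M_out = 500.00 + (-44) = 456.00 mireds.
T_out = 10⁶/456.00 = 2193.0 K → 2200 K.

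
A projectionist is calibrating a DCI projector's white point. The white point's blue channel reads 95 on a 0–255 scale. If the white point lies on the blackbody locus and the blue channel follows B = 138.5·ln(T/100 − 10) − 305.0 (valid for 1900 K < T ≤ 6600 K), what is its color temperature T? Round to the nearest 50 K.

2800 K

ln(t − 10) = (95 + 305.0) / 138.5 = 2.8881.
t − 10 = e^2.8881 = 17.959, so t = 27.959.
T = 100·t = 2796 K → 2800 K to the nearest 50 K.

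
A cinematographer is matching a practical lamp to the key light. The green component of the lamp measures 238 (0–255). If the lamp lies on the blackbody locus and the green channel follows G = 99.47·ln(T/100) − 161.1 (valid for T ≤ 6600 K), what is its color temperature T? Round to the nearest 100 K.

ln t = (238 + 161.1) / 99.47 = 4.0123.
t = e^4.0123 = 55.272.
T = 100·t = 5527 K → 5500 K to the nearest 100 K.

5500 K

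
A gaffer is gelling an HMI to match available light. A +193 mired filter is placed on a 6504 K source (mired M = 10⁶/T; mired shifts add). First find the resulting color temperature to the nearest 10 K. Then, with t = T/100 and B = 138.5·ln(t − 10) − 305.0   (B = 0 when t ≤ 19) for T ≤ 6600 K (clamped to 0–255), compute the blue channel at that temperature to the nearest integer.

M_in = 10⁶/6504 = 153.75; M_out = 153.75 + (+193) = 346.75.
T_out = 10⁶/346.75 = 2883.9 K → 2880 K; t = 28.8.
B = 138.5·ln(28.8 − 10) − 305.0 = 138.5·ln 18.8 − 305.0 = 138.5·2.9339 − 305.0 = 101.339.
Rounded: 101.

101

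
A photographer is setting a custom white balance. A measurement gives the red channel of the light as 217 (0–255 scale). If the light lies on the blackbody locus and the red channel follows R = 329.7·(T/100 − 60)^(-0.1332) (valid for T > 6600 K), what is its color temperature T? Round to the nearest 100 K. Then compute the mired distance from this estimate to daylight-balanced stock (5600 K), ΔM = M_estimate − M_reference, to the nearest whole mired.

(t − 60)^(-0.1332) = 217/329.7 = 0.65817.
t − 60 = 0.65817^(1/-0.1332) = 0.65817^(-7.508) = 23.110, so t = 83.110.
T = 100·t = 8311 K → 8300 K to the nearest 100 K.
M_estimate = 10⁶/8300 = 120.48; M_reference = 10⁶/5600 = 178.57.
ΔM = 120.48 − 178.57 = -58.09 → -58 mireds.

-58 mireds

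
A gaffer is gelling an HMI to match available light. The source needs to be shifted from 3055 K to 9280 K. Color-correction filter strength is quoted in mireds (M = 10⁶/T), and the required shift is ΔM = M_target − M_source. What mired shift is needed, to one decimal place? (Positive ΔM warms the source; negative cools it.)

M_source = 10⁶/3055 = 327.332; M_target = 10⁶/9280 = 107.759.
ΔM = 107.759 − 327.332 = -219.574 → -219.6 mireds, a cooling shift.

-219.6 mireds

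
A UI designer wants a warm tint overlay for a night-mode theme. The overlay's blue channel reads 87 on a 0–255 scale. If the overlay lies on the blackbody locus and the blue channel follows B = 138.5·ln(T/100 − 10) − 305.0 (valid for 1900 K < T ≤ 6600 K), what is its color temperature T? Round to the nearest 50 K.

2700 K

ln(t − 10) = (87 + 305.0) / 138.5 = 2.8303.
t − 10 = e^2.8303 = 16.951, so t = 26.951.
T = 100·t = 2695 K → 2700 K to the nearest 50 K.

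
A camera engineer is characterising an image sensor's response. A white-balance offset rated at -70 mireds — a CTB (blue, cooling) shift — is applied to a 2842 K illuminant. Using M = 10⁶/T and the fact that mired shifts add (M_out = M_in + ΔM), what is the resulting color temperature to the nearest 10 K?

M_in = 10⁶/2842 = 351.86 mireds.
M_out = 351.86 + (-70) = 281.86 mireds.
T_out = 10⁶/281.86 = 3547.8 K → 3550 K.

3550 K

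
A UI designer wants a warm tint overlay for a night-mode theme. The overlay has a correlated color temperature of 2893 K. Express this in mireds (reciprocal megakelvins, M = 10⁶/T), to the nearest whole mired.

346 mireds

M = 10⁶ / 2893 = 345.662 → 346 mireds.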